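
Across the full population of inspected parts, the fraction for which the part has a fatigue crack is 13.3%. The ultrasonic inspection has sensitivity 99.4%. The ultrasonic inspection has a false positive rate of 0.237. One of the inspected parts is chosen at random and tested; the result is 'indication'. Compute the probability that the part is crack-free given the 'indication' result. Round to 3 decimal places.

Write H for 'the part has a fatigue crack'. Prior odds H:¬H = 0.133/0.867 = 0.15340. For the 'indication' outcome, the likelihood ratio is 0.994/0.237 = 4.1941.
Posterior odds = 0.15340 × 4.1941 = 0.64338, so P(H|E) = 0.64338/(1+0.64338) = 0.391. Then P(¬H|E) = 1 − 0.391 = 0.609.

P(¬H | E) ≈ 0.609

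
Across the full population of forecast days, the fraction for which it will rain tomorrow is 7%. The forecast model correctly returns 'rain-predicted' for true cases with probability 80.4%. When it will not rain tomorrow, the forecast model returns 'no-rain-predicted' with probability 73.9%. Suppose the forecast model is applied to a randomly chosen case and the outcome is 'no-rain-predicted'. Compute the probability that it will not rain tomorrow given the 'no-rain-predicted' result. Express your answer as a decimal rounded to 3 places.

P(¬H | E) ≈ 0.980

Let H be the event that it will rain tomorrow. P(H) = 0.07, so P(¬H) = 0.93. With E the 'no-rain-predicted' result, P(E|H) = 0.196 and P(E|¬H) = 0.739.
P(E) = 0.196·0.07 + 0.739·0.93 = 0.013720 + 0.68727 = 0.70099.
By Bayes' theorem, P(H|E) = 0.013720 / 0.70099 = 0.020. Hence P(¬H|E) = 1 − 0.020 = 0.980.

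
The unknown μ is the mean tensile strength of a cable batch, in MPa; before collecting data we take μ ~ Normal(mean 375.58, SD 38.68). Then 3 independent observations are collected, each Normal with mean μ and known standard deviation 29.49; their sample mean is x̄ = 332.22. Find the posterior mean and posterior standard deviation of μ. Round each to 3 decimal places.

With known σ, the Normal prior is conjugate. Weight on the data is w = (n/σ²)/(n/σ² + 1/τ₀²) = 0.00344962/(0.00344962+0.00066839) = 0.83769.
Posterior mean = w·x̄ + (1−w)·μ₀ = 0.83769·332.22 + 0.16231·375.58 = 339.258. Posterior variance = 1/(0.00344962+0.00066839) = 242.836, so SD = 15.583.

Posterior mean ≈ 339.258; posterior SD ≈ 15.583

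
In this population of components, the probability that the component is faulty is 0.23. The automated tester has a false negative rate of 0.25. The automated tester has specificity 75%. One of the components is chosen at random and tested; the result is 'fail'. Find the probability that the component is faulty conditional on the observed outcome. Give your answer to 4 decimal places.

P(H | E) ≈ 0.4726

Write H for 'the component is faulty'. Prior odds H:¬H = 0.23/0.77 = 0.29870. For the 'fail' outcome, the likelihood ratio is 0.75/0.25 = 3.0000.
Posterior odds = 0.29870 × 3.0000 = 0.89610, so P(H|E) = 0.89610/(1+0.89610) = 0.4726.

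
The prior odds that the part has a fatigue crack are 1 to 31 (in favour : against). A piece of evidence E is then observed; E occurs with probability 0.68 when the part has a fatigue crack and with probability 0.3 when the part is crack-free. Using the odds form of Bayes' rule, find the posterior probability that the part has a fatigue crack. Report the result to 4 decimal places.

Posterior probability ≈ 0.0681

Prior odds = 1/31 = 0.032258. In log-odds, ln(0.032258) = -3.4340.
Add log likelihood ratio: ln(2.2667) = 0.81831.
Posterior log-odds = -2.6157, so posterior odds = exp(-2.6157) = 0.073118. Converting, P(H|E) = 0.073118/1.0731 = 0.0681.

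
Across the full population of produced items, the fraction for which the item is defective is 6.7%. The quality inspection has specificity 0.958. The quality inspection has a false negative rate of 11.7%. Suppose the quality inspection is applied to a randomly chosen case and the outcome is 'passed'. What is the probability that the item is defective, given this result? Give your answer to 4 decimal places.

Let H be the event that the item is defective. P(H) = 0.067, so P(¬H) = 0.933. With E the 'passed' result, P(E|H) = 0.117 and P(E|¬H) = 0.958.
P(E) = 0.117·0.067 + 0.958·0.933 = 0.0078390 + 0.89381 = 0.90165.
By Bayes' theorem, P(H|E) = 0.0078390 / 0.90165 = 0.0087.

P(H | E) ≈ 0.0087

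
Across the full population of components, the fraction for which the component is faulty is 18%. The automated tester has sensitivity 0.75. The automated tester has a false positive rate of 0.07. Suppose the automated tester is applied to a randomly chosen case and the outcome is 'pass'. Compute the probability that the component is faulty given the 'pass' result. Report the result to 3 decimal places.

Let H be the event that the component is faulty. P(H) = 0.18, so P(¬H) = 0.82. With E the 'pass' result, P(E|H) = 0.25 and P(E|¬H) = 0.93.
P(E) = 0.25·0.18 + 0.93·0.82 = 0.045000 + 0.76260 = 0.80760.
By Bayes' theorem, P(H|E) = 0.045000 / 0.80760 = 0.056.

P(H | E) ≈ 0.056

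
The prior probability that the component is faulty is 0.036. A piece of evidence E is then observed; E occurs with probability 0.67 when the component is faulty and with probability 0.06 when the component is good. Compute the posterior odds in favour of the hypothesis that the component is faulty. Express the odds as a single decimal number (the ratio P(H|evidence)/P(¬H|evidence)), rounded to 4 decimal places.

Posterior odds ≈ 0.4170

Prior odds = 0.036/(1−0.036) = 0.037344. In log-odds, ln(0.037344) = -3.2876.
Add log likelihood ratio: ln(11.167) = 2.4129.
Posterior log-odds = -0.87464, so posterior odds = exp(-0.87464) = 0.41701.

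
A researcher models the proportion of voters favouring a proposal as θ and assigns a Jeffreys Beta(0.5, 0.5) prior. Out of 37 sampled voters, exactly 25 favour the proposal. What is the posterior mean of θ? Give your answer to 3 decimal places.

Posterior mean ≈ 0.671

The binomial likelihood is conjugate to the Beta prior: with 25 successes and 12 failures, the posterior is Beta(0.5+25, 0.5+12) = Beta(25.5, 12.5).
E[θ | data] = 25.5/(25.5+12.5) = 0.671.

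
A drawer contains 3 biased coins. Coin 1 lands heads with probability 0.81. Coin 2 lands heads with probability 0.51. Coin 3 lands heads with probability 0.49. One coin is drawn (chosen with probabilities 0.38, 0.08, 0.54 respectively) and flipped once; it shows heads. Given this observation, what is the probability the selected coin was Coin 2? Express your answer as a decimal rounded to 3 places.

Tabulate prior·likelihood by source: [1] prior 0.38, lik 0.81, product 0.3078; [2] prior 0.08, lik 0.51, product 0.04080; [3] prior 0.54, lik 0.49, product 0.2646.
Normalizing constant = 0.61320; the posterior for Coin 2 is its product over the sum, 0.04080/0.61320 = 0.067.

Posterior probability ≈ 0.067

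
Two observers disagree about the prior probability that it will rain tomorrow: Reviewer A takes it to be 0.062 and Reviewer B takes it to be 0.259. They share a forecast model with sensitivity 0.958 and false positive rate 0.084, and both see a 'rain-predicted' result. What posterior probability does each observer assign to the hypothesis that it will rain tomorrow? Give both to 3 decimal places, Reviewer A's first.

The likelihood ratio for a 'rain-predicted' result is 0.958/0.084 = 11.405.
Reviewer A: prior odds 0.062/0.938 = 0.066098; posterior odds 0.75383; posterior probability 0.430.
Reviewer B: prior odds 0.259/0.741 = 0.34953; posterior odds 3.9863; posterior probability 0.799.

Reviewer A: 0.430; Reviewer B: 0.799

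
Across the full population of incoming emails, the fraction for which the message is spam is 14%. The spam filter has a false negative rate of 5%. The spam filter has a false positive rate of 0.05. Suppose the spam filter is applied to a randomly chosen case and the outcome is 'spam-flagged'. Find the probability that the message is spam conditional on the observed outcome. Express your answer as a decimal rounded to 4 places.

Write H for 'the message is spam'. Prior odds H:¬H = 0.14/0.86 = 0.16279. For the 'spam-flagged' outcome, the likelihood ratio is 0.95/0.05 = 19.000.
Posterior odds = 0.16279 × 19.000 = 3.0930, so P(H|E) = 3.0930/(1+3.0930) = 0.7557.

P(H | E) ≈ 0.7557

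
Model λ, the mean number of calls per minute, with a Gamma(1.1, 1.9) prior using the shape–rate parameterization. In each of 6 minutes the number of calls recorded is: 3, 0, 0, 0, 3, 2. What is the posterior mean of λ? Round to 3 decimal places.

The Poisson likelihood adds the total count to the shape and the number of exposure periods to the rate. Here ∑xᵢ = 8 and n = 6, so shape 1.1→9.1 and rate 1.9→7.9.
E[λ | data] = 9.1/7.9 = 1.152.

Posterior mean ≈ 1.152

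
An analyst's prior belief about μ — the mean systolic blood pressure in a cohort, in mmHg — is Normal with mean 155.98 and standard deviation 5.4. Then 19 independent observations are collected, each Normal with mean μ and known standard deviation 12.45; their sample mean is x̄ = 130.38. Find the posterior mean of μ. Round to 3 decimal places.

Prior precision 1/τ₀² = 1/5.4² = 0.0342936; data precision n/σ² = 19/12.45² = 0.122579.
Posterior precision = 0.0342936 + 0.122579 = 0.156872.
Posterior mean = (0.0342936·155.98 + 0.122579·130.38) / 0.156872 = 135.976.

Posterior mean ≈ 135.976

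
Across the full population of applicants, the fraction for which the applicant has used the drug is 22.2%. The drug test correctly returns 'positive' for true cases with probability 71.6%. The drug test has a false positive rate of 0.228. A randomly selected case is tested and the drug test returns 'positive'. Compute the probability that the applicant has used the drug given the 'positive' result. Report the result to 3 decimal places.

Write H for 'the applicant has used the drug'. Prior odds H:¬H = 0.222/0.778 = 0.28535. For the 'positive' outcome, the likelihood ratio is 0.716/0.228 = 3.1404.
Posterior odds = 0.28535 × 3.1404 = 0.89609, so P(H|E) = 0.89609/(1+0.89609) = 0.473.

P(H | E) ≈ 0.473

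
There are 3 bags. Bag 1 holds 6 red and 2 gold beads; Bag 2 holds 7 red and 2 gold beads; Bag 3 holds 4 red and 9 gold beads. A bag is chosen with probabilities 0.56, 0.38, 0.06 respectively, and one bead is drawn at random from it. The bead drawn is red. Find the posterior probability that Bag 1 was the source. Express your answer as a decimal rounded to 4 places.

Posterior probability ≈ 0.5722

P(red|Bag 1) = 0.75; P(red|Bag 2) = 0.7778; P(red|Bag 3) = 0.3077.
Prior × likelihood for each source: 0.56·0.75=0.4200, 0.38·0.7778=0.2956, 0.06·0.3077=0.01846. Summing gives P(red) = 0.73402.
P(Bag 1 | red) = 0.4200 / 0.73402 = 0.5722.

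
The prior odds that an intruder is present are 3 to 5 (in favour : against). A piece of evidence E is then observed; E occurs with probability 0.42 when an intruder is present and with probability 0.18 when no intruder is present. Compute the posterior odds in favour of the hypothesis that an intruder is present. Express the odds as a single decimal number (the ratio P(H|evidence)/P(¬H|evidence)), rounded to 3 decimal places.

Posterior odds ≈ 1.400

Prior odds = 3/5 = 0.60000.
Likelihood ratio for E = 0.42/0.18 = 2.3333.
Posterior odds = prior odds × LR = 1.4000.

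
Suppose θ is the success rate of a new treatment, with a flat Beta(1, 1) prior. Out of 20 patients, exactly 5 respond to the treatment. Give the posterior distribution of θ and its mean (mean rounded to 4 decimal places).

Posterior: Beta(6, 16); mean ≈ 0.2727

The binomial likelihood is conjugate to the Beta prior: with 5 successes and 15 failures, the posterior is Beta(1+5, 1+15) = Beta(6, 16).
E[θ | data] = 6/(6+16) = 0.2727.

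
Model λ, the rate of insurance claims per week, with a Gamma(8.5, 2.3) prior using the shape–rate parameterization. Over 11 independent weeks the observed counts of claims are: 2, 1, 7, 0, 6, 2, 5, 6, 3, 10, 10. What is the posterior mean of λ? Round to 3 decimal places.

Posterior mean ≈ 4.549

The Poisson likelihood adds the total count to the shape and the number of exposure periods to the rate. Here ∑xᵢ = 52 and n = 11, so shape 8.5→60.5 and rate 2.3→13.3.
E[λ | data] = 60.5/13.3 = 4.549.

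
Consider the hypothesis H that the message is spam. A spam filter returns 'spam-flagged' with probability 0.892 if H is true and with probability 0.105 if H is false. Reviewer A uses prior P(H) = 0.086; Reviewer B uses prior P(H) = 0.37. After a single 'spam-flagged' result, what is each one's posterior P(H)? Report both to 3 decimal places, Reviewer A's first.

P('+'|H) = 0.892, P('+'|¬H) = 0.105.
Reviewer A: numerator 0.892·0.086 = 0.076712; evidence = 0.076712+0.105·0.914 = 0.17268; posterior = 0.444.
Reviewer B: numerator 0.892·0.37 = 0.33004; evidence = 0.33004+0.105·0.63 = 0.39619; posterior = 0.833.

Reviewer A: 0.444; Reviewer B: 0.833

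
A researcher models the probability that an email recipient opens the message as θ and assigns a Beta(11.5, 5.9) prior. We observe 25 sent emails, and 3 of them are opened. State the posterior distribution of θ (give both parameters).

The binomial likelihood is conjugate to the Beta prior: with 3 successes and 22 failures, the posterior is Beta(11.5+3, 5.9+22) = Beta(14.5, 27.9).

Posterior: Beta(14.5, 27.9)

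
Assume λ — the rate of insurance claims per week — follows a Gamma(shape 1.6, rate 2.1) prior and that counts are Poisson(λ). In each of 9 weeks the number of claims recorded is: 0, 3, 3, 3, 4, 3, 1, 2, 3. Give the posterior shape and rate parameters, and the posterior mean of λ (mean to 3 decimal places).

Posterior: Gamma(shape=23.6, rate=11.1); mean ≈ 2.126

The Poisson likelihood adds the total count to the shape and the number of exposure periods to the rate. Here ∑xᵢ = 22 and n = 9, so shape 1.6→23.6 and rate 2.1→11.1.
E[λ | data] = 23.6/11.1 = 2.126.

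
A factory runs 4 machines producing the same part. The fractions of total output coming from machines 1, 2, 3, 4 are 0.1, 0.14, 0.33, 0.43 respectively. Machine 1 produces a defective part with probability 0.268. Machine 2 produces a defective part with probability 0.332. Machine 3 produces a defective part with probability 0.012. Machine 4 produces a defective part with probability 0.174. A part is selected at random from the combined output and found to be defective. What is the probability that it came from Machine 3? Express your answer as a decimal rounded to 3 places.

Posterior probability ≈ 0.026

P(defective|M1) = 0.268; P(defective|M2) = 0.332; P(defective|M3) = 0.012; P(defective|M4) = 0.174.
Prior × likelihood for each source: 0.1·0.268=0.02680, 0.14·0.332=0.04648, 0.33·0.012=0.003960, 0.43·0.174=0.07482. Summing gives P(defective) = 0.15206.
P(Machine 3 | defective) = 0.003960 / 0.15206 = 0.026.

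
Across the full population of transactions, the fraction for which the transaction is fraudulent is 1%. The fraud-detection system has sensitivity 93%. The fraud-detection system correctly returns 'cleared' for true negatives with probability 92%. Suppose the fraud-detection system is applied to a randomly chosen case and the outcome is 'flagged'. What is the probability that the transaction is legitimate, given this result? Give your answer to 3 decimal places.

P(¬H | E) ≈ 0.895

Write H for 'the transaction is fraudulent'. Prior odds H:¬H = 0.01/0.99 = 0.010101. For the 'flagged' outcome, the likelihood ratio is 0.93/0.08 = 11.625.
Posterior odds = 0.010101 × 11.625 = 0.11742, so P(H|E) = 0.11742/(1+0.11742) = 0.105. Then P(¬H|E) = 1 − 0.105 = 0.895.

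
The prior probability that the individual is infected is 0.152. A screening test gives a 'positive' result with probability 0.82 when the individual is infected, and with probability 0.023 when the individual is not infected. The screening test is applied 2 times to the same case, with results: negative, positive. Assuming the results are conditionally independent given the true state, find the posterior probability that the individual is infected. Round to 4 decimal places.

Posterior P(H) ≈ 0.5407

With H the event that the individual is infected, the joint likelihood of the observed sequence is P(data|H) = 0.18·0.82 = 0.14760 and P(data|¬H) = 0.977·0.023 = 0.022471.
Bayes: P(H|data) = 0.152·0.14760 / (0.152·0.14760 + 0.848·0.022471) = 0.022435/0.041491 = 0.5407.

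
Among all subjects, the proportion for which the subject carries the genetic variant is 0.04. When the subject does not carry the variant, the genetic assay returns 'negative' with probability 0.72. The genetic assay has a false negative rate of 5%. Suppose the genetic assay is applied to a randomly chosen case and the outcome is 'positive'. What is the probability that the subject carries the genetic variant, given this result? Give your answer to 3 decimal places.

Write H for 'the subject carries the genetic variant'. Prior odds H:¬H = 0.04/0.96 = 0.041667. For the 'positive' outcome, the likelihood ratio is 0.95/0.28 = 3.3929.
Posterior odds = 0.041667 × 3.3929 = 0.14137, so P(H|E) = 0.14137/(1+0.14137) = 0.124.

P(H | E) ≈ 0.124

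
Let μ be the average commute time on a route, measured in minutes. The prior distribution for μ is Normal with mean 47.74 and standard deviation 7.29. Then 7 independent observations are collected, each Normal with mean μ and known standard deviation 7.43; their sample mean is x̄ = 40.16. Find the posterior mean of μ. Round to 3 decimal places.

Prior precision 1/τ₀² = 1/7.29² = 0.0188168; data precision n/σ² = 7/7.43² = 0.126800.
Posterior precision = 0.0188168 + 0.126800 = 0.145617.
Posterior mean = (0.0188168·47.74 + 0.126800·40.16) / 0.145617 = 41.139.

Posterior mean ≈ 41.139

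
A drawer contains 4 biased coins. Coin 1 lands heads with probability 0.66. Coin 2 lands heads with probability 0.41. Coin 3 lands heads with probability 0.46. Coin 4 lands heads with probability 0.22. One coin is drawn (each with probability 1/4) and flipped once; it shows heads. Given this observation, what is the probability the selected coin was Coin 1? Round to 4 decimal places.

Tabulate prior·likelihood by source: [1] prior 0.25, lik 0.66, product 0.1650; [2] prior 0.25, lik 0.41, product 0.1025; [3] prior 0.25, lik 0.46, product 0.1150; [4] prior 0.25, lik 0.22, product 0.05500.
Normalizing constant = 0.43750; the posterior for Coin 1 is its product over the sum, 0.1650/0.43750 = 0.3771.

Posterior probability ≈ 0.3771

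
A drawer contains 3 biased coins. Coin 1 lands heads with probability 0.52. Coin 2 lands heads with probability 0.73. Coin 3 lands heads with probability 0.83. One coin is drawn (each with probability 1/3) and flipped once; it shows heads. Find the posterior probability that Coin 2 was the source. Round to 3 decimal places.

P(heads|C1) = 0.52; P(heads|C2) = 0.73; P(heads|C3) = 0.83.
Prior × likelihood for each source: 0.333333·0.52=0.1733, 0.333333·0.73=0.2433, 0.333333·0.83=0.2767. Summing gives P(heads) = 0.69333.
P(Coin 2 | heads) = 0.2433 / 0.69333 = 0.351.

Posterior probability ≈ 0.351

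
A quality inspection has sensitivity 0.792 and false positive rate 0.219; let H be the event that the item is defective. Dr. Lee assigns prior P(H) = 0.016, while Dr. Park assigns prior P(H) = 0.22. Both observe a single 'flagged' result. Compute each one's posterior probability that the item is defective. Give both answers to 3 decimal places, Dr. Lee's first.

The likelihood ratio for a 'flagged' result is 0.792/0.219 = 3.6164.
Dr. Lee: prior odds 0.016/0.984 = 0.016260; posterior odds 0.058804; posterior probability 0.056.
Dr. Park: prior odds 0.22/0.78 = 0.28205; posterior odds 1.0200; posterior probability 0.505.

Dr. Lee: 0.056; Dr. Park: 0.505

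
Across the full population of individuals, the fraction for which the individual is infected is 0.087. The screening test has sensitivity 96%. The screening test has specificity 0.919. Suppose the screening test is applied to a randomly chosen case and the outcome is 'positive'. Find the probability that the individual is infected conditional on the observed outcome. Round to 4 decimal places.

Write H for 'the individual is infected'. Prior odds H:¬H = 0.087/0.913 = 0.095290. For the 'positive' outcome, the likelihood ratio is 0.96/0.081 = 11.852.
Posterior odds = 0.095290 × 11.852 = 1.1294, so P(H|E) = 1.1294/(1+1.1294) = 0.5304.

P(H | E) ≈ 0.5304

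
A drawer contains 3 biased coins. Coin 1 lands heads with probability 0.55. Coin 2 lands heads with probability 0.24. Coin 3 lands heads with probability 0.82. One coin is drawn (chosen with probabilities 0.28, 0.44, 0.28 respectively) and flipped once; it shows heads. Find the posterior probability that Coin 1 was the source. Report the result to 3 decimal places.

Posterior probability ≈ 0.315

P(heads|C1) = 0.55; P(heads|C2) = 0.24; P(heads|C3) = 0.82.
Prior × likelihood for each source: 0.28·0.55=0.1540, 0.44·0.24=0.1056, 0.28·0.82=0.2296. Summing gives P(heads) = 0.48920.
P(Coin 1 | heads) = 0.1540 / 0.48920 = 0.315.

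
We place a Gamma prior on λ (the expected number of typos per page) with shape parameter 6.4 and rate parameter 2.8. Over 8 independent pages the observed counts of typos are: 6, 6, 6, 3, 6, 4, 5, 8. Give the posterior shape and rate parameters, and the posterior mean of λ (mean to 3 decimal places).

The Poisson likelihood adds the total count to the shape and the number of exposure periods to the rate. Here ∑xᵢ = 44 and n = 8, so shape 6.4→50.4 and rate 2.8→10.8.
E[λ | data] = 50.4/10.8 = 4.667.

Posterior: Gamma(shape=50.4, rate=10.8); mean ≈ 4.667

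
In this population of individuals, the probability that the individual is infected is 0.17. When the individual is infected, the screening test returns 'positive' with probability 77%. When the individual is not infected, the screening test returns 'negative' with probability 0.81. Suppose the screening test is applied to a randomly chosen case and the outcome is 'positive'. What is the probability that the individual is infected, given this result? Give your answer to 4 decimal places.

P(H | E) ≈ 0.4536

Write H for 'the individual is infected'. Prior odds H:¬H = 0.17/0.83 = 0.20482. For the 'positive' outcome, the likelihood ratio is 0.77/0.19 = 4.0526.
Posterior odds = 0.20482 × 4.0526 = 0.83006, so P(H|E) = 0.83006/(1+0.83006) = 0.4536.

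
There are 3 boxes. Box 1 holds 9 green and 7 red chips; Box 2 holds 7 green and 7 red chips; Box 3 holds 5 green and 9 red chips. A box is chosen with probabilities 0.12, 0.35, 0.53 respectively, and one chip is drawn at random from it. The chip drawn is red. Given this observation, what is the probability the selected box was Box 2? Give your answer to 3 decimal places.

Tabulate prior·likelihood by source: [1] prior 0.12, lik 0.4375, product 0.05250; [2] prior 0.35, lik 0.5, product 0.1750; [3] prior 0.53, lik 0.6429, product 0.3407.
Normalizing constant = 0.56821; the posterior for Box 2 is its product over the sum, 0.1750/0.56821 = 0.308.

Posterior probability ≈ 0.308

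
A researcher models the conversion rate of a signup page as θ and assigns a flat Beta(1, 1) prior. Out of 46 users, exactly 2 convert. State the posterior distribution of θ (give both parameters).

Posterior: Beta(3, 45)

The binomial likelihood is conjugate to the Beta prior: with 2 successes and 44 failures, the posterior is Beta(1+2, 1+44) = Beta(3, 45).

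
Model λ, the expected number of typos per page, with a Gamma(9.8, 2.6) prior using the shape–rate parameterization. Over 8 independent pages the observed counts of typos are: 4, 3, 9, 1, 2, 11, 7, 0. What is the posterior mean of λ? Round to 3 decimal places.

The Poisson likelihood adds the total count to the shape and the number of exposure periods to the rate. Here ∑xᵢ = 37 and n = 8, so shape 9.8→46.8 and rate 2.6→10.6.
Posterior mean = shape/rate = 46.8/10.6 = 4.415.

Posterior mean ≈ 4.415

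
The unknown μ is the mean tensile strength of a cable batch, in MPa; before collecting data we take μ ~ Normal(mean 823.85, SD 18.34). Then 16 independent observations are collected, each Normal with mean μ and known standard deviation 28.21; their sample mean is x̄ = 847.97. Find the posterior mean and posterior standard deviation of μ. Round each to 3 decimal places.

Posterior mean ≈ 844.863; posterior SD ≈ 6.583

Prior precision 1/τ₀² = 1/18.34² = 0.00297304; data precision n/σ² = 16/28.21² = 0.0201055.
Posterior precision = 0.00297304 + 0.0201055 = 0.0230785, giving posterior SD = 1/√0.0230785 = 6.583.
Posterior mean = (0.00297304·823.85 + 0.0201055·847.97) / 0.0230785 = 844.863.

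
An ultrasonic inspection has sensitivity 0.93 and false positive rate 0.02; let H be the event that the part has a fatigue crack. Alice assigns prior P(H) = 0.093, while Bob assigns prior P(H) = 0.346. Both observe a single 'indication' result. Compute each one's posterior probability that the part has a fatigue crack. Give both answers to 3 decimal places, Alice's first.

The likelihood ratio for an 'indication' result is 0.93/0.02 = 46.500.
Alice: prior odds 0.093/0.907 = 0.10254; posterior odds 4.7679; posterior probability 0.827.
Bob: prior odds 0.346/0.654 = 0.52905; posterior odds 24.601; posterior probability 0.961.

Alice: 0.827; Bob: 0.961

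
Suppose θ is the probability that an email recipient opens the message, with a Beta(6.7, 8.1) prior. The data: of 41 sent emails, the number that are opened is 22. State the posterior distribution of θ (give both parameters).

Posterior: Beta(28.7, 27.1)

The binomial likelihood is conjugate to the Beta prior: with 22 successes and 19 failures, the posterior is Beta(6.7+22, 8.1+19) = Beta(28.7, 27.1).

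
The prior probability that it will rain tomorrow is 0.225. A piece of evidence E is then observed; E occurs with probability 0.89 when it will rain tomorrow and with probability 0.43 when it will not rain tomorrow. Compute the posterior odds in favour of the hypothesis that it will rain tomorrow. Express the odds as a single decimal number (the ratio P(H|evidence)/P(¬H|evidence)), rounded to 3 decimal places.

Posterior odds ≈ 0.601

Prior odds = 0.225/(1−0.225) = 0.29032. In log-odds, ln(0.29032) = -1.2368.
Add log likelihood ratio: ln(2.0698) = 0.72744.
Posterior log-odds = -0.50933, so posterior odds = exp(-0.50933) = 0.60090.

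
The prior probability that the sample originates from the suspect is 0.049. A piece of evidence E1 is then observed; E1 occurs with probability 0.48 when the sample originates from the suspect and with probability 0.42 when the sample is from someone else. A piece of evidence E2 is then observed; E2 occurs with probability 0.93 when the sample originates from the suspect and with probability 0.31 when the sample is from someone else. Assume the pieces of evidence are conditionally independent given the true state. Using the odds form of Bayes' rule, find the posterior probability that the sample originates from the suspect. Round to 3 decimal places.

Prior odds = 0.049/(1−0.049) = 0.051525.
Likelihood ratio for E1 = 0.48/0.42 = 1.1429.
Likelihood ratio for E2 = 0.93/0.31 = 3.0000.
Posterior odds = prior odds × LR₁ × LR₂ = 0.17666.
Posterior probability = odds/(1+odds) = 0.17666/1.1767 = 0.150.

Posterior probability ≈ 0.150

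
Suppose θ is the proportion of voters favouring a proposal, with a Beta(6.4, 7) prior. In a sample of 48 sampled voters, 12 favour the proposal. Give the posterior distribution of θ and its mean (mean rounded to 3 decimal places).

The binomial likelihood is conjugate to the Beta prior: with 12 successes and 36 failures, the posterior is Beta(6.4+12, 7+36) = Beta(18.4, 43).
E[θ | data] = 18.4/(18.4+43) = 0.300.

Posterior: Beta(18.4, 43); mean ≈ 0.300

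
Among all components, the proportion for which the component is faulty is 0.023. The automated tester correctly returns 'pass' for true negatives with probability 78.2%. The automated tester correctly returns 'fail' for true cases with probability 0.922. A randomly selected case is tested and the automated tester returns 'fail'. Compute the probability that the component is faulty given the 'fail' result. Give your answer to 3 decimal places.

P(H | E) ≈ 0.091

Let H be the event that the component is faulty. P(H) = 0.023, so P(¬H) = 0.977. With E the 'fail' result, P(E|H) = 0.922 and P(E|¬H) = 0.218.
P(E) = 0.922·0.023 + 0.218·0.977 = 0.021206 + 0.21299 = 0.23419.
By Bayes' theorem, P(H|E) = 0.021206 / 0.23419 = 0.091.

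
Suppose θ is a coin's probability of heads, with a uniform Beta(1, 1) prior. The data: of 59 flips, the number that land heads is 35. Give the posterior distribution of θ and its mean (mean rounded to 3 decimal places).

Observing 35 successes and 24 failures updates Beta(1, 1) by adding the success and failure counts to the two shape parameters: α = 1+35 = 36, β = 1+24 = 25.
Posterior mean = α/(α+β) = 36/61 = 0.590.

Posterior: Beta(36, 25); mean ≈ 0.590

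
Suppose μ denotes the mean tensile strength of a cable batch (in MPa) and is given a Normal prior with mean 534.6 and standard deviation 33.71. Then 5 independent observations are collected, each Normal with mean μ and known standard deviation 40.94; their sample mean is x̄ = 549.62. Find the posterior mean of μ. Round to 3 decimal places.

Posterior mean ≈ 546.199

With known σ, the Normal prior is conjugate. Weight on the data is w = (n/σ²)/(n/σ² + 1/τ₀²) = 0.00298314/(0.00298314+0.00088000) = 0.77221.
Posterior mean = w·x̄ + (1−w)·μ₀ = 0.77221·549.62 + 0.22779·534.6 = 546.199.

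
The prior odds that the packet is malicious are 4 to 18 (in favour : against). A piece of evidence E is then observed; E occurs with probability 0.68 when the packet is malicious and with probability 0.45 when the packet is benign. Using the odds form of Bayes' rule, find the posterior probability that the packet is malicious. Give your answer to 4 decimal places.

Posterior probability ≈ 0.2514

Prior odds = 4/18 = 0.22222.
Likelihood ratio for E = 0.68/0.45 = 1.5111.
Posterior odds = prior odds × LR = 0.33580.
Posterior probability = odds/(1+odds) = 0.33580/1.3358 = 0.2514.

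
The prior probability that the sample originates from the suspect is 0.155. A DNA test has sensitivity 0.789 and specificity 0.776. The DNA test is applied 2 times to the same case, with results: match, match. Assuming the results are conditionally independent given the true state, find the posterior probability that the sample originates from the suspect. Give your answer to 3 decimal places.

Posterior P(H) ≈ 0.695

Let H be the event that the sample originates from the suspect; start with P(H) = 0.155. P('match'|H) = 0.789, P('match'|¬H) = 0.224.
Update on result 1 ('match'): P(H) ← 0.789·0.1550 / (0.789·0.1550 + 0.224·0.8450) = 0.12230/0.31157 = 0.3925.
Update on result 2 ('match'): P(H) ← 0.789·0.3925 / (0.789·0.3925 + 0.224·0.6075) = 0.30969/0.44577 = 0.6947.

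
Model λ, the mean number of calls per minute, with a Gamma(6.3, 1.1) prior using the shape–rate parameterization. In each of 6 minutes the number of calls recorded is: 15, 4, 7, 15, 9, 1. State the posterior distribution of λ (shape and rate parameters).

Total count ∑xᵢ = 51 over n = 6 minutes.
Gamma is conjugate to the Poisson likelihood: posterior is Gamma(shape = 6.3+51 = 57.3, rate = 1.1+6 = 7.1).

Posterior: Gamma(shape=57.3, rate=7.1)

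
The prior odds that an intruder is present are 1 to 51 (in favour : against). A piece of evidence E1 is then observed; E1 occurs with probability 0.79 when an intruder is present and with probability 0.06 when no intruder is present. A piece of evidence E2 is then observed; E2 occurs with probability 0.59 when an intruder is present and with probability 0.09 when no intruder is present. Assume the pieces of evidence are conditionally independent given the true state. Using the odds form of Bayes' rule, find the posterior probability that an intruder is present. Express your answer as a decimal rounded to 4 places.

Prior odds = 1/51 = 0.019608. In log-odds, ln(0.019608) = -3.9318.
Add log likelihood ratios: ln(13.167) + ln(6.5556) = 4.4580.
Posterior log-odds = 0.52618, so posterior odds = exp(0.52618) = 1.6924. Converting, P(H|E) = 1.6924/2.6924 = 0.6286.

Posterior probability ≈ 0.6286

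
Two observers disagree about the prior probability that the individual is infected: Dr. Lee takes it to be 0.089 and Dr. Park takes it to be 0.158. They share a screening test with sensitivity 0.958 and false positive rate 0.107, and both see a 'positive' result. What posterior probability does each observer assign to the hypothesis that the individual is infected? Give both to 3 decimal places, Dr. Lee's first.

P('+'|H) = 0.958, P('+'|¬H) = 0.107.
Dr. Lee: numerator 0.958·0.089 = 0.085262; evidence = 0.085262+0.107·0.911 = 0.18274; posterior = 0.467.
Dr. Park: numerator 0.958·0.158 = 0.15136; evidence = 0.15136+0.107·0.842 = 0.24146; posterior = 0.627.

Dr. Lee: 0.467; Dr. Park: 0.627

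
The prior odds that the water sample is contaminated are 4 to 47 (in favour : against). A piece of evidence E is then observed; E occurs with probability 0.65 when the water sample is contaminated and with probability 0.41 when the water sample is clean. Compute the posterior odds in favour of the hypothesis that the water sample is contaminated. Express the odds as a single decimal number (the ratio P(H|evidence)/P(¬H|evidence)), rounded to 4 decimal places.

Posterior odds ≈ 0.1349

Prior odds = 4/47 = 0.085106.
Likelihood ratio for E = 0.65/0.41 = 1.5854.
Posterior odds = prior odds × LR = 0.13492.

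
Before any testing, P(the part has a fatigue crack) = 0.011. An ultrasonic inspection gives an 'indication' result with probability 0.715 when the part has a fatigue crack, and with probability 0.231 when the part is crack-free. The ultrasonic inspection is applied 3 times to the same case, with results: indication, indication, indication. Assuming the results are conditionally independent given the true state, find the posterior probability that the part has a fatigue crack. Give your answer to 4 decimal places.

With H the event that the part has a fatigue crack, the joint likelihood of the observed sequence is P(data|H) = 0.715·0.715·0.715 = 0.36553 and P(data|¬H) = 0.231·0.231·0.231 = 0.012326.
Bayes: P(H|data) = 0.011·0.36553 / (0.011·0.36553 + 0.989·0.012326) = 0.0040208/0.016212 = 0.2480.

Posterior P(H) ≈ 0.2480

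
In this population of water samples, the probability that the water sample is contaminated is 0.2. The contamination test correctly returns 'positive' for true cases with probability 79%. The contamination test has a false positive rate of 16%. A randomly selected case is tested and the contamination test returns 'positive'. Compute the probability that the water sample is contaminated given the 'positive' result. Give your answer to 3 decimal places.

Write H for 'the water sample is contaminated'. Prior odds H:¬H = 0.2/0.8 = 0.25000. For the 'positive' outcome, the likelihood ratio is 0.79/0.16 = 4.9375.
Posterior odds = 0.25000 × 4.9375 = 1.2344, so P(H|E) = 1.2344/(1+1.2344) = 0.552.

P(H | E) ≈ 0.552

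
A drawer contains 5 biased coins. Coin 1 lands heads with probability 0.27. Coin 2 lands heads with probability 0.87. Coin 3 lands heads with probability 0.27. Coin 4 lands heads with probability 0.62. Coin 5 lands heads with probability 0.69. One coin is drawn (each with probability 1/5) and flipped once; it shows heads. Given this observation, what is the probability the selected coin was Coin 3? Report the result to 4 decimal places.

Tabulate prior·likelihood by source: [1] prior 0.2, lik 0.27, product 0.05400; [2] prior 0.2, lik 0.87, product 0.1740; [3] prior 0.2, lik 0.27, product 0.05400; [4] prior 0.2, lik 0.62, product 0.1240; [5] prior 0.2, lik 0.69, product 0.1380.
Normalizing constant = 0.54400; the posterior for Coin 3 is its product over the sum, 0.05400/0.54400 = 0.0993.

Posterior probability ≈ 0.0993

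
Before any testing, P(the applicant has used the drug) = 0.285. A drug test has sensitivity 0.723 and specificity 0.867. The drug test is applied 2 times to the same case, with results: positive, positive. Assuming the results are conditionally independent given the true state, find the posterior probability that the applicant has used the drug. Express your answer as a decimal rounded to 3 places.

Let H be the event that the applicant has used the drug; start with P(H) = 0.285. P('positive'|H) = 0.723, P('positive'|¬H) = 0.133.
Update on result 1 ('positive'): P(H) ← 0.723·0.2850 / (0.723·0.2850 + 0.133·0.7150) = 0.20605/0.30115 = 0.6842.
Update on result 2 ('positive'): P(H) ← 0.723·0.6842 / (0.723·0.6842 + 0.133·0.3158) = 0.49470/0.53669 = 0.9217.

Posterior P(H) ≈ 0.922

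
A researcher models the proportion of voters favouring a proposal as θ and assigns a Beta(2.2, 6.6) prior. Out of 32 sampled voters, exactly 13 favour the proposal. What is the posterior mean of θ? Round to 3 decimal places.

The binomial likelihood is conjugate to the Beta prior: with 13 successes and 19 failures, the posterior is Beta(2.2+13, 6.6+19) = Beta(15.2, 25.6).
E[θ | data] = 15.2/(15.2+25.6) = 0.373.

Posterior mean ≈ 0.373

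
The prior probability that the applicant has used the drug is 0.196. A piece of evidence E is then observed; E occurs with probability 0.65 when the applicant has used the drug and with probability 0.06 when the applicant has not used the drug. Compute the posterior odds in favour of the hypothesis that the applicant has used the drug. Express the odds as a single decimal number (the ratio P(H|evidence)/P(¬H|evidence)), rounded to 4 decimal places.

Posterior odds ≈ 2.6410

Prior odds = 0.196/(1−0.196) = 0.24378. In log-odds, ln(0.24378) = -1.4115.
Add log likelihood ratio: ln(10.833) = 2.3826.
Posterior log-odds = 0.97114, so posterior odds = exp(0.97114) = 2.6410.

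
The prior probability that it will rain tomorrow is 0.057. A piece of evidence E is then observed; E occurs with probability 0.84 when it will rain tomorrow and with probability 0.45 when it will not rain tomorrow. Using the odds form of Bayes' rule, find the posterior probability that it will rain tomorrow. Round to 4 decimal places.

Posterior probability ≈ 0.1014

Prior odds = 0.057/(1−0.057) = 0.060445.
Likelihood ratio for E = 0.84/0.45 = 1.8667.
Posterior odds = prior odds × LR = 0.11283.
Posterior probability = odds/(1+odds) = 0.11283/1.1128 = 0.1014.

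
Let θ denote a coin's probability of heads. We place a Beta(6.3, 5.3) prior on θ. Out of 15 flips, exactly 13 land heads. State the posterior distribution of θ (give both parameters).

Observing 13 successes and 2 failures updates Beta(6.3, 5.3) by adding the success and failure counts to the two shape parameters: α = 6.3+13 = 19.3, β = 5.3+2 = 7.3.

Posterior: Beta(19.3, 7.3)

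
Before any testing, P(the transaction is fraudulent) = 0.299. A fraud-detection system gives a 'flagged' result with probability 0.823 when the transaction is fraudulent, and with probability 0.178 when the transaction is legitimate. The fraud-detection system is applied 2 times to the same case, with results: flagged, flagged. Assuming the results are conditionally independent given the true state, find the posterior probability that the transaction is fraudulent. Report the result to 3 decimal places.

Let H be the event that the transaction is fraudulent; start with P(H) = 0.299. P('flagged'|H) = 0.823, P('flagged'|¬H) = 0.178.
Update on result 1 ('flagged'): P(H) ← 0.823·0.2990 / (0.823·0.2990 + 0.178·0.7010) = 0.24608/0.37085 = 0.6635.
Update on result 2 ('flagged'): P(H) ← 0.823·0.6635 / (0.823·0.6635 + 0.178·0.3365) = 0.54609/0.60598 = 0.9012.

Posterior P(H) ≈ 0.901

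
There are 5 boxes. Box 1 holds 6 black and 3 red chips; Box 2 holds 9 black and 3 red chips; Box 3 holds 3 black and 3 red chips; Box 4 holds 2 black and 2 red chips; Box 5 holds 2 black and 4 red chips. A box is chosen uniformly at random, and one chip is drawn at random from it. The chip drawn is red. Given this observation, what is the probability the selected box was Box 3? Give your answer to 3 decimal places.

Posterior probability ≈ 0.222

Tabulate prior·likelihood by source: [1] prior 0.2, lik 0.3333, product 0.06667; [2] prior 0.2, lik 0.25, product 0.05000; [3] prior 0.2, lik 0.5, product 0.1000; [4] prior 0.2, lik 0.5, product 0.1000; [5] prior 0.2, lik 0.6667, product 0.1333.
Normalizing constant = 0.45000; the posterior for Box 3 is its product over the sum, 0.1000/0.45000 = 0.222.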